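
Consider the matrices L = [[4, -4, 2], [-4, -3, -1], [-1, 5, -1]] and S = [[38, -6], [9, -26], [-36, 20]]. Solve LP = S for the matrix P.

L is on the left of P, so left-multiply by L⁻¹: P = L⁻¹S.
det L = -2; the adjugate gives L⁻¹ = [[-4, -3, -5], [3/2, 1, 2], [23/2, 8, 14]].
P = L⁻¹S = [[-4, -3, -5], [3/2, 1, 2], [23/2, 8, 14]] · [[38, -6], [9, -26], [-36, 20]] = [[1, 2], [-6, 5], [5, 3]].

P = [[1, 2], [-6, 5], [5, 3]]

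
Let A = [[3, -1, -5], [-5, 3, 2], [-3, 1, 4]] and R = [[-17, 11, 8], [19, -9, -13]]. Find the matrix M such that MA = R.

Since A sits to the right of M, M = RA⁻¹.
A has determinant -4; A⁻¹ = [[-5/2, 1/4, -13/4], [-7/2, 3/4, -19/4], [-1, 0, -1]].
M = RA⁻¹ = [[-17, 11, 8], [19, -9, -13]] · [[-5/2, 1/4, -13/4], [-7/2, 3/4, -19/4], [-1, 0, -1]] = [[-4, 4, -5], [-3, -2, -6]].

M = [[-4, 4, -5], [-3, -2, -6]]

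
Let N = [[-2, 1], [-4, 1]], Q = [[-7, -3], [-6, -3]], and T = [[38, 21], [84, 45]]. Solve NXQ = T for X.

X = [[-1, 5], [2, -1]]

Isolating X: multiply by N⁻¹ from the left and Q⁻¹ from the right, so X = N⁻¹TQ⁻¹.
det N = 2; the adjugate gives N⁻¹ = [[1/2, -1/2], [2, -1]].
det Q = 3; the adjugate gives Q⁻¹ = [[-1, 1], [2, -7/3]].
N⁻¹T = [[-23, -12], [-8, -3]].
X = (N⁻¹T)Q⁻¹ = [[-1, 5], [2, -1]].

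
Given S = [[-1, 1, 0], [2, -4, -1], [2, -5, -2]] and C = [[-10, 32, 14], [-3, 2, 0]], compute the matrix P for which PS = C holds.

Right-multiplying both sides by S⁻¹ gives P = CS⁻¹.
det S = -1, so S⁻¹ = [[-3, -2, 1], [-2, -2, 1], [2, 3, -2]].
P = CS⁻¹ = [[-10, 32, 14], [-3, 2, 0]] · [[-3, -2, 1], [-2, -2, 1], [2, 3, -2]] = [[-6, -2, -6], [5, 2, -1]].

P = [[-6, -2, -6], [5, 2, -1]]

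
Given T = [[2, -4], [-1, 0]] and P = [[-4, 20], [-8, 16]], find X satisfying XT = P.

X = [[-5, -6], [-4, 0]]

T is on the right of X, so right-multiply by T⁻¹: X = PT⁻¹.
det T = -4; the adjugate gives T⁻¹ = [[0, -1], [-1/4, -1/2]].
X = PT⁻¹ = [[-4, 20], [-8, 16]] · [[0, -1], [-1/4, -1/2]] = [[-5, -6], [-4, 0]].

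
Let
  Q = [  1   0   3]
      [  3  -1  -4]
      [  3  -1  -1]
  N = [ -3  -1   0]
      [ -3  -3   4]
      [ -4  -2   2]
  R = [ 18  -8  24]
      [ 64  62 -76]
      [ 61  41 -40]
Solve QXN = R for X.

X = [[-4, -3, 0], [1, -2, 0], [-1, 4, -2]]

Isolating X: multiply by Q⁻¹ from the left and N⁻¹ from the right, so X = Q⁻¹RN⁻¹.
det Q = -3, so Q⁻¹ = [[1, 1, -1], [3, 10/3, -13/3], [0, -1/3, 1/3]].
det N = 4; the adjugate gives N⁻¹ = [[1/2, 1/2, -1], [-5/2, -3/2, 3], [-3/2, -1/2, 3/2]].
Q⁻¹R = [[21, 13, -12], [3, 5, -8], [-1, -7, 12]].
X = (Q⁻¹R)N⁻¹ = [[-4, -3, 0], [1, -2, 0], [-1, 4, -2]].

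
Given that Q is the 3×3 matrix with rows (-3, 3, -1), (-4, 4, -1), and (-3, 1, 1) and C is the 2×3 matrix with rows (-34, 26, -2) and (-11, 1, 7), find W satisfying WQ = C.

Right-multiplying both sides by Q⁻¹ gives W = CQ⁻¹.
det Q = -2, so Q⁻¹ = [[-5/2, 2, -1/2], [-7/2, 3, -1/2], [-4, 3, 0]].
W = CQ⁻¹ = [[-34, 26, -2], [-11, 1, 7]] · [[-5/2, 2, -1/2], [-7/2, 3, -1/2], [-4, 3, 0]] = [[2, 4, 4], [-4, 2, 5]].

W = [[2, 4, 4], [-4, 2, 5]]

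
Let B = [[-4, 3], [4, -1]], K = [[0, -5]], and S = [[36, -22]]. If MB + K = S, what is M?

M = [[-4, 5]]

MB = S − K = [[36, -17]].
B is on the right of M, so right-multiply by B⁻¹: M = (S − K)B⁻¹.
det B = -8; the adjugate gives B⁻¹ = [[1/8, 3/8], [1/2, 1/2]].
M = (S − K)B⁻¹ = [[-4, 5]].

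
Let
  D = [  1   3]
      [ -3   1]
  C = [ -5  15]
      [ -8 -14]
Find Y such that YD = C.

Y = [[4, 3], [-5, 1]]

Since D sits to the right of Y, Y = CD⁻¹.
D has determinant 10; D⁻¹ = [[1/10, -3/10], [3/10, 1/10]].
Y = CD⁻¹ = [[-5, 15], [-8, -14]] · [[1/10, -3/10], [3/10, 1/10]] = [[4, 3], [-5, 1]].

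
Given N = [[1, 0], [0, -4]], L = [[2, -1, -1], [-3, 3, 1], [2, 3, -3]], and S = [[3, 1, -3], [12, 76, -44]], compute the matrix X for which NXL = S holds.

X = [[-1, -1, 1], [-2, -3, -4]]

Isolating X: multiply by N⁻¹ from the left and L⁻¹ from the right, so X = N⁻¹SL⁻¹.
det N = -4; the adjugate gives N⁻¹ = [[1, 0], [0, -1/4]].
det L = -2, so L⁻¹ = [[6, 3, -1], [7/2, 2, -1/2], [15/2, 4, -3/2]].
N⁻¹S = [[3, 1, -3], [-3, -19, 11]].
X = (N⁻¹S)L⁻¹ = [[-1, -1, 1], [-2, -3, -4]].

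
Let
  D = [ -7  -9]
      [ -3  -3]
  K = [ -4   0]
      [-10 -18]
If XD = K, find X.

X = [[-2, 6], [4, -6]]

D is on the right of X, so right-multiply by D⁻¹: X = KD⁻¹.
D has determinant -6; D⁻¹ = [[1/2, -3/2], [-1/2, 7/6]].
X = KD⁻¹ = [[-4, 0], [-10, -18]] · [[1/2, -3/2], [-1/2, 7/6]] = [[-2, 6], [4, -6]].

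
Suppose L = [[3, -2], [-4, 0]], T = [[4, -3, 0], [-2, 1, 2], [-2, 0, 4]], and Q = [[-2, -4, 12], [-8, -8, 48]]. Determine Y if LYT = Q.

Left-multiply by L⁻¹ and right-multiply by T⁻¹: Y = L⁻¹QT⁻¹.
L has determinant -8; L⁻¹ = [[0, -1/4], [-1/2, -3/8]].
det T = 4; the adjugate gives T⁻¹ = [[1, 3, -3/2], [1, 4, -2], [1/2, 3/2, -1/2]].
L⁻¹Q = [[2, 2, -12], [4, 5, -24]].
Y = (L⁻¹Q)T⁻¹ = [[-2, -4, -1], [-3, -4, -4]].

Y = [[-2, -4, -1], [-3, -4, -4]]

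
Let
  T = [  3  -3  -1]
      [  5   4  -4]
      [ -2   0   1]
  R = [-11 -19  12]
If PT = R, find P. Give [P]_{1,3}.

Since T sits to the right of P, P = RT⁻¹.
det T = -5; the adjugate gives T⁻¹ = [[-4/5, -3/5, -16/5], [-3/5, -1/5, -7/5], [-8/5, -6/5, -27/5]].
P = RT⁻¹ = [[-11, -19, 12]] · [[-4/5, -3/5, -16/5], [-3/5, -1/5, -7/5], [-8/5, -6/5, -27/5]] = [[1, -4, -3]].

-3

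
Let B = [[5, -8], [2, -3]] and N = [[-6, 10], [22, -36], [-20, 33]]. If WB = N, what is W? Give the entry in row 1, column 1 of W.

Since B sits to the right of W, W = NB⁻¹.
det B = 1, so B⁻¹ = [[-3, 8], [-2, 5]].
W = NB⁻¹ = [[-6, 10], [22, -36], [-20, 33]] · [[-3, 8], [-2, 5]] = [[-2, 2], [6, -4], [-6, 5]].

-2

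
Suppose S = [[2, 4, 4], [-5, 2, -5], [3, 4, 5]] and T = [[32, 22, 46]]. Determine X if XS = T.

Right-multiplying both sides by S⁻¹ gives X = TS⁻¹.
det S = -4; the adjugate gives S⁻¹ = [[-15/2, 1, 7], [-5/2, 1/2, 5/2], [13/2, -1, -6]].
X = TS⁻¹ = [[32, 22, 46]] · [[-15/2, 1, 7], [-5/2, 1/2, 5/2], [13/2, -1, -6]] = [[4, -3, 3]].

X = [[4, -3, 3]]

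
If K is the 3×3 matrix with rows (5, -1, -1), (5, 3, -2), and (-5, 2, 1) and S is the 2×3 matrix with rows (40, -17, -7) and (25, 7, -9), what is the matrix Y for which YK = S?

Since K sits to the right of Y, Y = SK⁻¹.
K has determinant 5; K⁻¹ = [[7/5, -1/5, 1], [1, 0, 1], [5, -1, 4]].
Y = SK⁻¹ = [[40, -17, -7], [25, 7, -9]] · [[7/5, -1/5, 1], [1, 0, 1], [5, -1, 4]] = [[4, -1, -5], [-3, 4, -4]].

Y = [[4, -1, -5], [-3, 4, -4]]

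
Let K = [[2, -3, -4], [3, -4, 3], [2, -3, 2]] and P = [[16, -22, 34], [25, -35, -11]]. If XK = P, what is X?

X = [[-3, 4, 5], [6, 5, -1]]

K is on the right of X, so right-multiply by K⁻¹: X = PK⁻¹.
det K = 6, so K⁻¹ = [[1/6, 3, -25/6], [0, 2, -3], [-1/6, 0, 1/6]].
X = PK⁻¹ = [[16, -22, 34], [25, -35, -11]] · [[1/6, 3, -25/6], [0, 2, -3], [-1/6, 0, 1/6]] = [[-3, 4, 5], [6, 5, -1]].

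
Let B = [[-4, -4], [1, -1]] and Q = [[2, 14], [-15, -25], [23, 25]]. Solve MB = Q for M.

M = [[-2, -6], [5, 5], [-6, -1]]

Right-multiplying both sides by B⁻¹ gives M = QB⁻¹.
det B = 8; the adjugate gives B⁻¹ = [[-1/8, 1/2], [-1/8, -1/2]].
M = QB⁻¹ = [[2, 14], [-15, -25], [23, 25]] · [[-1/8, 1/2], [-1/8, -1/2]] = [[-2, -6], [5, 5], [-6, -1]].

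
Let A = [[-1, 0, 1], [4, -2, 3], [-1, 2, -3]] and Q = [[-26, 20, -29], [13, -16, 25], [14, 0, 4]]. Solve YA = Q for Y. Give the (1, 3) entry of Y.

Right-multiplying both sides by A⁻¹ gives Y = QA⁻¹.
det A = 6; the adjugate gives A⁻¹ = [[0, 1/3, 1/3], [3/2, 2/3, 7/6], [1, 1/3, 1/3]].
Y = QA⁻¹ = [[-26, 20, -29], [13, -16, 25], [14, 0, 4]] · [[0, 1/3, 1/3], [3/2, 2/3, 7/6], [1, 1/3, 1/3]] = [[1, -5, 5], [1, 2, -6], [4, 6, 6]].

5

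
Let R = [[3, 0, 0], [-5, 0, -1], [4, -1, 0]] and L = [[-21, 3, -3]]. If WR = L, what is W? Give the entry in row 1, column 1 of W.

Since R sits to the right of W, W = LR⁻¹.
R has determinant -3; R⁻¹ = [[1/3, 0, 0], [4/3, 0, -1], [-5/3, -1, 0]].
W = LR⁻¹ = [[-21, 3, -3]] · [[1/3, 0, 0], [4/3, 0, -1], [-5/3, -1, 0]] = [[2, 3, -3]].

2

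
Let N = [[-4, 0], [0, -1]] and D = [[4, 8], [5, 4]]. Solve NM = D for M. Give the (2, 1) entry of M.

-5

N is on the left of M, so left-multiply by N⁻¹: M = N⁻¹D.
N has determinant 4; N⁻¹ = [[-1/4, 0], [0, -1]].
M = N⁻¹D = [[-1/4, 0], [0, -1]] · [[4, 8], [5, 4]] = [[-1, -2], [-5, -4]].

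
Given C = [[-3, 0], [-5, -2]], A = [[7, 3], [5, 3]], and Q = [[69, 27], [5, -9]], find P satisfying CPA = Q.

Isolating P: multiply by C⁻¹ from the left and A⁻¹ from the right, so P = C⁻¹QA⁻¹.
det C = 6; the adjugate gives C⁻¹ = [[-1/3, 0], [5/6, -1/2]].
det A = 6; the adjugate gives A⁻¹ = [[1/2, -1/2], [-5/6, 7/6]].
C⁻¹Q = [[-23, -9], [55, 27]].
P = (C⁻¹Q)A⁻¹ = [[-4, 1], [5, 4]].

P = [[-4, 1], [5, 4]]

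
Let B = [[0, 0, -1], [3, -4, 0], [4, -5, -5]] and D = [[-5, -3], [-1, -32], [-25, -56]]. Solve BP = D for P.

P = [[5, -4], [4, 5], [5, 3]]

Since B multiplies P on the left, P = B⁻¹D.
B has determinant -1; B⁻¹ = [[-20, -5, 4], [-15, -4, 3], [-1, 0, 0]].
P = B⁻¹D = [[-20, -5, 4], [-15, -4, 3], [-1, 0, 0]] · [[-5, -3], [-1, -32], [-25, -56]] = [[5, -4], [4, 5], [5, 3]].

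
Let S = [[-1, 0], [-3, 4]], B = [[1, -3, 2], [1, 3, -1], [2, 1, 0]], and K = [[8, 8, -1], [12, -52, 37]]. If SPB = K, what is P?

P = [[-1, -3, -2], [5, 0, -4]]

Isolating P: multiply by S⁻¹ from the left and B⁻¹ from the right, so P = S⁻¹KB⁻¹.
det S = -4; the adjugate gives S⁻¹ = [[-1, 0], [-3/4, 1/4]].
det B = -3; the adjugate gives B⁻¹ = [[-1/3, -2/3, 1], [2/3, 4/3, -1], [5/3, 7/3, -2]].
S⁻¹K = [[-8, -8, 1], [-3, -19, 10]].
P = (S⁻¹K)B⁻¹ = [[-1, -3, -2], [5, 0, -4]].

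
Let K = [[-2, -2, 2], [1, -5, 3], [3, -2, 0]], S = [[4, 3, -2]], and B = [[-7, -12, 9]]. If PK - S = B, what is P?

P = [[2, 1, 0]]

PK = B + S = [[-3, -9, 7]].
Right-multiplying both sides by K⁻¹ gives P = (B + S)K⁻¹.
K has determinant -4; K⁻¹ = [[-3/2, 1, -1], [-9/4, 3/2, -2], [-13/4, 5/2, -3]].
P = (B + S)K⁻¹ = [[2, 1, 0]].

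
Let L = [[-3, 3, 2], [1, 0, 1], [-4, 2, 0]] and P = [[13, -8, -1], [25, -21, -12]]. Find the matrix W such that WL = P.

L is on the right of W, so right-multiply by L⁻¹: W = PL⁻¹.
det L = -2; the adjugate gives L⁻¹ = [[1, -2, -3/2], [2, -4, -5/2], [-1, 3, 3/2]].
W = PL⁻¹ = [[13, -8, -1], [25, -21, -12]] · [[1, -2, -3/2], [2, -4, -5/2], [-1, 3, 3/2]] = [[-2, 3, -1], [-5, -2, -3]].

W = [[-2, 3, -1], [-5, -2, -3]]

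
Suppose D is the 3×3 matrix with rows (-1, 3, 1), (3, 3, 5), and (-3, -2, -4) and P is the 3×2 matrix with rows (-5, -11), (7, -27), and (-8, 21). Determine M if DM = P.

D is on the left of M, so left-multiply by D⁻¹: M = D⁻¹P.
det D = -4; the adjugate gives D⁻¹ = [[1/2, -5/2, -3], [3/4, -7/4, -2], [-3/4, 11/4, 3]].
M = D⁻¹P = [[1/2, -5/2, -3], [3/4, -7/4, -2], [-3/4, 11/4, 3]] · [[-5, -11], [7, -27], [-8, 21]] = [[4, -1], [0, -3], [-1, -3]].

M = [[4, -1], [0, -3], [-1, -3]]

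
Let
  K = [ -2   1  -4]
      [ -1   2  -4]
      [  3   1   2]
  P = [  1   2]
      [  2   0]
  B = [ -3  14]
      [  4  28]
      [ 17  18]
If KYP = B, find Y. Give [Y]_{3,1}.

-3

Y = K⁻¹BP⁻¹ (apply K⁻¹ on the left and P⁻¹ on the right).
K has determinant 2; K⁻¹ = [[4, -3, 2], [-5, 4, -2], [-7/2, 5/2, -3/2]].
P has determinant -4; P⁻¹ = [[0, 1/2], [1/2, -1/4]].
K⁻¹B = [[10, 8], [-3, 6], [-5, -6]].
Y = (K⁻¹B)P⁻¹ = [[4, 3], [3, -3], [-3, -1]].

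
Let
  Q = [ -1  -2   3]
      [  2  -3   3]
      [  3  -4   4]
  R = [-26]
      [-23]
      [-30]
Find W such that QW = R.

W = [[2], [3], [-6]]

Left-multiplying both sides by Q⁻¹ gives W = Q⁻¹R.
Q has determinant 1; Q⁻¹ = [[0, -4, 3], [1, -13, 9], [1, -10, 7]].
W = Q⁻¹R = [[0, -4, 3], [1, -13, 9], [1, -10, 7]] · [[-26], [-23], [-30]] = [[2], [3], [-6]].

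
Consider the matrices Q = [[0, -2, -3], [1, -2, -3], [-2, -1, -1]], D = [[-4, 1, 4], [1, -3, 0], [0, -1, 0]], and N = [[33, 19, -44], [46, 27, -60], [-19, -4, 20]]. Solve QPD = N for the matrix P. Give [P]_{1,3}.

-3

P = Q⁻¹ND⁻¹ (apply Q⁻¹ on the left and D⁻¹ on the right).
Q has determinant 1; Q⁻¹ = [[-1, 1, 0], [7, -6, -3], [-5, 4, 2]].
D has determinant -4; D⁻¹ = [[0, 1, -3], [0, 0, -1], [1/4, 1, -11/4]].
Q⁻¹N = [[13, 8, -16], [12, -17, -8], [-19, 5, 20]].
P = (Q⁻¹N)D⁻¹ = [[-4, -3, -3], [-2, 4, 3], [5, 1, -3]].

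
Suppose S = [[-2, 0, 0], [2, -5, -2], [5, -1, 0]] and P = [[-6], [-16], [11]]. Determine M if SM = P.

M = [[3], [4], [1]]

S is on the left of M, so left-multiply by S⁻¹: M = S⁻¹P.
S has determinant 4; S⁻¹ = [[-1/2, 0, 0], [-5/2, 0, -1], [23/4, -1/2, 5/2]].
M = S⁻¹P = [[-1/2, 0, 0], [-5/2, 0, -1], [23/4, -1/2, 5/2]] · [[-6], [-16], [11]] = [[3], [4], [1]].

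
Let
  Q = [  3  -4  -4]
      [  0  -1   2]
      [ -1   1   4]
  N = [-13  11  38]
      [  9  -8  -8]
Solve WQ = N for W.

W = [[-3, 5, 4], [5, -6, 6]]

Right-multiplying both sides by Q⁻¹ gives W = NQ⁻¹.
Q has determinant -6; Q⁻¹ = [[1, -2, 2], [1/3, -4/3, 1], [1/6, -1/6, 1/2]].
W = NQ⁻¹ = [[-13, 11, 38], [9, -8, -8]] · [[1, -2, 2], [1/3, -4/3, 1], [1/6, -1/6, 1/2]] = [[-3, 5, 4], [5, -6, 6]].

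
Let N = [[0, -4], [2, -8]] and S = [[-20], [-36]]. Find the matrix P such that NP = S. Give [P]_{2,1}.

N is on the left of P, so left-multiply by N⁻¹: P = N⁻¹S.
N has determinant 8; N⁻¹ = [[-1, 1/2], [-1/4, 0]].
P = N⁻¹S = [[-1, 1/2], [-1/4, 0]] · [[-20], [-36]] = [[2], [5]].

5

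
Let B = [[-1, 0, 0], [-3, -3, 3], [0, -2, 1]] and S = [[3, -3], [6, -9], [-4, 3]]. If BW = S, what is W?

Since B multiplies W on the left, W = B⁻¹S.
det B = -3, so B⁻¹ = [[-1, 0, 0], [-1, 1/3, -1], [-2, 2/3, -1]].
W = B⁻¹S = [[-1, 0, 0], [-1, 1/3, -1], [-2, 2/3, -1]] · [[3, -3], [6, -9], [-4, 3]] = [[-3, 3], [3, -3], [2, -3]].

W = [[-3, 3], [3, -3], [2, -3]]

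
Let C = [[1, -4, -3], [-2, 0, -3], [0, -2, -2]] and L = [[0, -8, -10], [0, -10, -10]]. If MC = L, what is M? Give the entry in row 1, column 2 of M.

2

Right-multiplying both sides by C⁻¹ gives M = LC⁻¹.
C has determinant -2; C⁻¹ = [[3, 1, -6], [2, 1, -9/2], [-2, -1, 4]].
M = LC⁻¹ = [[0, -8, -10], [0, -10, -10]] · [[3, 1, -6], [2, 1, -9/2], [-2, -1, 4]] = [[4, 2, -4], [0, 0, 5]].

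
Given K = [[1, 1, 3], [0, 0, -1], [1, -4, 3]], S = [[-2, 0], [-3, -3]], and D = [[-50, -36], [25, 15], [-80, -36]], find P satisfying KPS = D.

P = [[-5, -3], [-3, 0], [5, 5]]

Isolating P: multiply by K⁻¹ from the left and S⁻¹ from the right, so P = K⁻¹DS⁻¹.
det K = -5, so K⁻¹ = [[4/5, 3, 1/5], [1/5, 0, -1/5], [0, -1, 0]].
det S = 6, so S⁻¹ = [[-1/2, 0], [1/2, -1/3]].
K⁻¹D = [[19, 9], [6, 0], [-25, -15]].
P = (K⁻¹D)S⁻¹ = [[-5, -3], [-3, 0], [5, 5]].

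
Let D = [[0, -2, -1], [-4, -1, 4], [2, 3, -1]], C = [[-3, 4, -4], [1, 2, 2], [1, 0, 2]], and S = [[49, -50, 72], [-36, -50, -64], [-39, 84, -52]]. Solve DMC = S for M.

Isolating M: multiply by D⁻¹ from the left and C⁻¹ from the right, so M = D⁻¹SC⁻¹.
det D = 2, so D⁻¹ = [[-11/2, -5/2, -9/2], [2, 1, 2], [-5, -2, -4]].
C has determinant -4; C⁻¹ = [[-1, 2, -4], [0, 1/2, -1/2], [1/2, -1, 5/2]].
D⁻¹S = [[-4, 22, -2], [-16, 18, -24], [-17, 14, -24]].
M = (D⁻¹S)C⁻¹ = [[3, 5, 0], [4, 1, -5], [5, -3, 1]].

M = [[3, 5, 0], [4, 1, -5], [5, -3, 1]]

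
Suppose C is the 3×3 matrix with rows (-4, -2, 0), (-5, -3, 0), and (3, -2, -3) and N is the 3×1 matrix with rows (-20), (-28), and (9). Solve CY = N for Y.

Y = [[2], [6], [-5]]

Since C multiplies Y on the left, Y = C⁻¹N.
C has determinant -6; C⁻¹ = [[-3/2, 1, 0], [5/2, -2, 0], [-19/6, 7/3, -1/3]].
Y = C⁻¹N = [[-3/2, 1, 0], [5/2, -2, 0], [-19/6, 7/3, -1/3]] · [[-20], [-28], [9]] = [[2], [6], [-5]].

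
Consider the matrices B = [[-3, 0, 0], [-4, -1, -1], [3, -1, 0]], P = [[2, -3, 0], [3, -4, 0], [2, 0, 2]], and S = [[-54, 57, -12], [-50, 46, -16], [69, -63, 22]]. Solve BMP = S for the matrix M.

M = [[1, 4, 2], [2, -3, -5], [-4, -3, 5]]

Left-multiply by B⁻¹ and right-multiply by P⁻¹: M = B⁻¹SP⁻¹.
det B = 3; the adjugate gives B⁻¹ = [[-1/3, 0, 0], [-1, 0, -1], [7/3, -1, 1]].
det P = 2; the adjugate gives P⁻¹ = [[-4, 3, 0], [-3, 2, 0], [4, -3, 1/2]].
B⁻¹S = [[18, -19, 4], [-15, 6, -10], [-7, 24, 10]].
M = (B⁻¹S)P⁻¹ = [[1, 4, 2], [2, -3, -5], [-4, -3, 5]].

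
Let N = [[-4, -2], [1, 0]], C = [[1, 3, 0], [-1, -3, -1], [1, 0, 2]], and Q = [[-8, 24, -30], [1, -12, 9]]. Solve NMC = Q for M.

Left-multiply by N⁻¹ and right-multiply by C⁻¹: M = N⁻¹QC⁻¹.
N has determinant 2; N⁻¹ = [[0, 1], [-1/2, -2]].
det C = -3, so C⁻¹ = [[2, 2, 1], [-1/3, -2/3, -1/3], [-1, -1, 0]].
N⁻¹Q = [[1, -12, 9], [2, 12, -3]].
M = (N⁻¹Q)C⁻¹ = [[-3, 1, 5], [3, -1, -2]].

M = [[-3, 1, 5], [3, -1, -2]]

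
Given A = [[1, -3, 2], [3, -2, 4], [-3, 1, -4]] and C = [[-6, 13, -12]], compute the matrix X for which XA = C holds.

A is on the right of X, so right-multiply by A⁻¹: X = CA⁻¹.
det A = -2, so A⁻¹ = [[-2, 5, 4], [0, -1, -1], [3/2, -4, -7/2]].
X = CA⁻¹ = [[-6, 13, -12]] · [[-2, 5, 4], [0, -1, -1], [3/2, -4, -7/2]] = [[-6, 5, 5]].

X = [[-6, 5, 5]]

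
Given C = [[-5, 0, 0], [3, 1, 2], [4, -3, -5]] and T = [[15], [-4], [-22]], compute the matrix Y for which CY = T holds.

Since C multiplies Y on the left, Y = C⁻¹T.
C has determinant -5; C⁻¹ = [[-1/5, 0, 0], [-23/5, -5, -2], [13/5, 3, 1]].
Y = C⁻¹T = [[-1/5, 0, 0], [-23/5, -5, -2], [13/5, 3, 1]] · [[15], [-4], [-22]] = [[-3], [-5], [5]].

Y = [[-3], [-5], [5]]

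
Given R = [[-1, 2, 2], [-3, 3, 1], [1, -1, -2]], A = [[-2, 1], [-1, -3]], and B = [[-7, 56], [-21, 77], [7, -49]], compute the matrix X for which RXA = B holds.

X = [[-5, 3], [1, -2], [2, -4]]

Left-multiply by R⁻¹ and right-multiply by A⁻¹: X = R⁻¹BA⁻¹.
det R = -5; the adjugate gives R⁻¹ = [[1, -2/5, 4/5], [1, 0, 1], [0, -1/5, -3/5]].
det A = 7, so A⁻¹ = [[-3/7, -1/7], [1/7, -2/7]].
R⁻¹B = [[7, -14], [0, 7], [0, 14]].
X = (R⁻¹B)A⁻¹ = [[-5, 3], [1, -2], [2, -4]].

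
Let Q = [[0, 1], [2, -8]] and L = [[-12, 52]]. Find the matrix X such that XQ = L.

Since Q sits to the right of X, X = LQ⁻¹.
det Q = -2; the adjugate gives Q⁻¹ = [[4, 1/2], [1, 0]].
X = LQ⁻¹ = [[-12, 52]] · [[4, 1/2], [1, 0]] = [[4, -6]].

X = [[4, -6]]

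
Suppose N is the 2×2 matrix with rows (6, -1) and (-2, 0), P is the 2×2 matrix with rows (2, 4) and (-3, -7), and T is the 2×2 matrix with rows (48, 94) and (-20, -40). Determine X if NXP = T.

Left-multiply by N⁻¹ and right-multiply by P⁻¹: X = N⁻¹TP⁻¹.
det N = -2, so N⁻¹ = [[0, -1/2], [-1, -3]].
det P = -2; the adjugate gives P⁻¹ = [[7/2, 2], [-3/2, -1]].
N⁻¹T = [[10, 20], [12, 26]].
X = (N⁻¹T)P⁻¹ = [[5, 0], [3, -2]].

X = [[5, 0], [3, -2]]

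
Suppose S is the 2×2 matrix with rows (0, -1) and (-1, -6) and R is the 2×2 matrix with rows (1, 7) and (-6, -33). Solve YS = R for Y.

Since S sits to the right of Y, Y = RS⁻¹.
S has determinant -1; S⁻¹ = [[6, -1], [-1, 0]].
Y = RS⁻¹ = [[1, 7], [-6, -33]] · [[6, -1], [-1, 0]] = [[-1, -1], [-3, 6]].

Y = [[-1, -1], [-3, 6]]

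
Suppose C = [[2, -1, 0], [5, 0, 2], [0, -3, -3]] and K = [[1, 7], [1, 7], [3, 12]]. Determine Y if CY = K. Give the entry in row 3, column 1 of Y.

Left-multiplying both sides by C⁻¹ gives Y = C⁻¹K.
C has determinant -3; C⁻¹ = [[-2, 1, 2/3], [-5, 2, 4/3], [5, -2, -5/3]].
Y = C⁻¹K = [[-2, 1, 2/3], [-5, 2, 4/3], [5, -2, -5/3]] · [[1, 7], [1, 7], [3, 12]] = [[1, 1], [1, -5], [-2, 1]].

-2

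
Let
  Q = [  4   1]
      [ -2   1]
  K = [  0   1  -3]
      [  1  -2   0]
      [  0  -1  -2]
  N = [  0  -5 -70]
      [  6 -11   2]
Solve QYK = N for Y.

Isolating Y: multiply by Q⁻¹ from the left and K⁻¹ from the right, so Y = Q⁻¹NK⁻¹.
det Q = 6, so Q⁻¹ = [[1/6, -1/6], [1/3, 2/3]].
K has determinant 5; K⁻¹ = [[4/5, 1, -6/5], [2/5, 0, -3/5], [-1/5, 0, -1/5]].
Q⁻¹N = [[-1, 1, -12], [4, -9, -22]].
Y = (Q⁻¹N)K⁻¹ = [[2, -1, 3], [4, 4, 5]].

Y = [[2, -1, 3], [4, 4, 5]]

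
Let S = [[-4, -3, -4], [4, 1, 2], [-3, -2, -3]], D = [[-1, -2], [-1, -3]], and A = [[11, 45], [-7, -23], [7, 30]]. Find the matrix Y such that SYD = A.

Y = [[2, 0], [0, 5], [-5, 2]]

Y = S⁻¹AD⁻¹ (apply S⁻¹ on the left and D⁻¹ on the right).
det S = -2, so S⁻¹ = [[-1/2, 1/2, 1], [-3, 0, 4], [5/2, -1/2, -4]].
det D = 1, so D⁻¹ = [[-3, 2], [1, -1]].
S⁻¹A = [[-2, -4], [-5, -15], [3, 4]].
Y = (S⁻¹A)D⁻¹ = [[2, 0], [0, 5], [-5, 2]].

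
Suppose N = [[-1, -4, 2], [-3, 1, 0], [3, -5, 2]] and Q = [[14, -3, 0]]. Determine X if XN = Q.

Since N sits to the right of X, X = QN⁻¹.
det N = -2; the adjugate gives N⁻¹ = [[-1, 1, 1], [-3, 4, 3], [-6, 17/2, 13/2]].
X = QN⁻¹ = [[14, -3, 0]] · [[-1, 1, 1], [-3, 4, 3], [-6, 17/2, 13/2]] = [[-5, 2, 5]].

X = [[-5, 2, 5]]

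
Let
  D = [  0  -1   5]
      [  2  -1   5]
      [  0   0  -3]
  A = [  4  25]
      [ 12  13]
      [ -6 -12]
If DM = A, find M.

Since D multiplies M on the left, M = D⁻¹A.
det D = -6; the adjugate gives D⁻¹ = [[-1/2, 1/2, 0], [-1, 0, -5/3], [0, 0, -1/3]].
M = D⁻¹A = [[-1/2, 1/2, 0], [-1, 0, -5/3], [0, 0, -1/3]] · [[4, 25], [12, 13], [-6, -12]] = [[4, -6], [6, -5], [2, 4]].

M = [[4, -6], [6, -5], [2, 4]]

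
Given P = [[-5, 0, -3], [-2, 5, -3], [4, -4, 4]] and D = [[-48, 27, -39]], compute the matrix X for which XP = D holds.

P is on the right of X, so right-multiply by P⁻¹: X = DP⁻¹.
det P = -4; the adjugate gives P⁻¹ = [[-2, -3, -15/4], [1, 2, 9/4], [3, 5, 25/4]].
X = DP⁻¹ = [[-48, 27, -39]] · [[-2, -3, -15/4], [1, 2, 9/4], [3, 5, 25/4]] = [[6, 3, -3]].

X = [[6, 3, -3]]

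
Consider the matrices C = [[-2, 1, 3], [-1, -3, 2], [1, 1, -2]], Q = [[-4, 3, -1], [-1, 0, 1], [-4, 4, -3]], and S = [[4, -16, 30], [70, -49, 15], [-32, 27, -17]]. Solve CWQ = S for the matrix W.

Left-multiply by C⁻¹ and right-multiply by Q⁻¹: W = C⁻¹SQ⁻¹.
det C = -2; the adjugate gives C⁻¹ = [[-2, -5/2, -11/2], [0, -1/2, -1/2], [-1, -3/2, -7/2]].
Q has determinant -1; Q⁻¹ = [[4, -5, -3], [7, -8, -5], [4, -4, -3]].
C⁻¹S = [[-7, 6, -4], [-19, 11, 1], [3, -5, 7]].
W = (C⁻¹S)Q⁻¹ = [[-2, 3, 3], [5, 3, -1], [5, -3, -5]].

W = [[-2, 3, 3], [5, 3, -1], [5, -3, -5]]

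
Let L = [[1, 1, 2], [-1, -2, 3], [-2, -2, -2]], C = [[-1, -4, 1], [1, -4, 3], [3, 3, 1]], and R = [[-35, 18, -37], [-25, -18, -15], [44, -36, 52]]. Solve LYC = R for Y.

Y = [[-4, -2, -2], [-5, 2, -4], [-1, -2, -4]]

Left-multiply by L⁻¹ and right-multiply by C⁻¹: Y = L⁻¹RC⁻¹.
det L = -2, so L⁻¹ = [[-5, 1, -7/2], [4, -1, 5/2], [1, 0, 1/2]].
det C = -4; the adjugate gives C⁻¹ = [[13/4, -7/4, 2], [-2, 1, -1], [-15/4, 9/4, -2]].
L⁻¹R = [[-4, 18, -12], [-5, 0, -3], [-13, 0, -11]].
Y = (L⁻¹R)C⁻¹ = [[-4, -2, -2], [-5, 2, -4], [-1, -2, -4]].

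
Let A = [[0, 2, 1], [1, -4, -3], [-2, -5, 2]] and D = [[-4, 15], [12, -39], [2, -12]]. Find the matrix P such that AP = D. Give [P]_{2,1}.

A is on the left of P, so left-multiply by A⁻¹: P = A⁻¹D.
det A = -5, so A⁻¹ = [[23/5, 9/5, 2/5], [-4/5, -2/5, -1/5], [13/5, 4/5, 2/5]].
P = A⁻¹D = [[23/5, 9/5, 2/5], [-4/5, -2/5, -1/5], [13/5, 4/5, 2/5]] · [[-4, 15], [12, -39], [2, -12]] = [[4, -6], [-2, 6], [0, 3]].

-2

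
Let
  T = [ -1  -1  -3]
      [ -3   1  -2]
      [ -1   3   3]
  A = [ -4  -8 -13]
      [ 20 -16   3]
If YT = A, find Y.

Y = [[-5, 5, -6], [-5, -3, -6]]

T is on the right of Y, so right-multiply by T⁻¹: Y = AT⁻¹.
det T = 4, so T⁻¹ = [[9/4, -3/2, 5/4], [11/4, -3/2, 7/4], [-2, 1, -1]].
Y = AT⁻¹ = [[-4, -8, -13], [20, -16, 3]] · [[9/4, -3/2, 5/4], [11/4, -3/2, 7/4], [-2, 1, -1]] = [[-5, 5, -6], [-5, -3, -6]].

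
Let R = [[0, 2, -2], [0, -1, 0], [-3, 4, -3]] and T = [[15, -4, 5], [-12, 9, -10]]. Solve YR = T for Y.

Right-multiplying both sides by R⁻¹ gives Y = TR⁻¹.
R has determinant 6; R⁻¹ = [[1/2, -1/3, -1/3], [0, -1, 0], [-1/2, -1, 0]].
Y = TR⁻¹ = [[15, -4, 5], [-12, 9, -10]] · [[1/2, -1/3, -1/3], [0, -1, 0], [-1/2, -1, 0]] = [[5, -6, -5], [-1, 5, 4]].

Y = [[5, -6, -5], [-1, 5, 4]]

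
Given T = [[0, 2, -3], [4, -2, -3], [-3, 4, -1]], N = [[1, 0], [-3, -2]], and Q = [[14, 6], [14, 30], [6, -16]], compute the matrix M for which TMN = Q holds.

Isolating M: multiply by T⁻¹ from the left and N⁻¹ from the right, so M = T⁻¹QN⁻¹.
det T = -4; the adjugate gives T⁻¹ = [[-7/2, 5/2, 3], [-13/4, 9/4, 3], [-5/2, 3/2, 2]].
det N = -2, so N⁻¹ = [[1, 0], [-3/2, -1/2]].
T⁻¹Q = [[4, 6], [4, 0], [-2, -2]].
M = (T⁻¹Q)N⁻¹ = [[-5, -3], [4, 0], [1, 1]].

M = [[-5, -3], [4, 0], [1, 1]]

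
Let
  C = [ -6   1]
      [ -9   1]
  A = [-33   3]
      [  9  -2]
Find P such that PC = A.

C is on the right of P, so right-multiply by C⁻¹: P = AC⁻¹.
det C = 3; the adjugate gives C⁻¹ = [[1/3, -1/3], [3, -2]].
P = AC⁻¹ = [[-33, 3], [9, -2]] · [[1/3, -1/3], [3, -2]] = [[-2, 5], [-3, 1]].

P = [[-2, 5], [-3, 1]]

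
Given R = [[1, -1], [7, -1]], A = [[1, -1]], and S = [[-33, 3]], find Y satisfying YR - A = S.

Y = [[3, -5]]

YR = S + A = [[-32, 2]].
Since R sits to the right of Y, Y = (S + A)R⁻¹.
R has determinant 6; R⁻¹ = [[-1/6, 1/6], [-7/6, 1/6]].
Y = (S + A)R⁻¹ = [[3, -5]].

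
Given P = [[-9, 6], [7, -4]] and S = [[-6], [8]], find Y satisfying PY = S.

Y = [[4], [5]]

P is on the left of Y, so left-multiply by P⁻¹: Y = P⁻¹S.
det P = -6; the adjugate gives P⁻¹ = [[2/3, 1], [7/6, 3/2]].
Y = P⁻¹S = [[2/3, 1], [7/6, 3/2]] · [[-6], [8]] = [[4], [5]].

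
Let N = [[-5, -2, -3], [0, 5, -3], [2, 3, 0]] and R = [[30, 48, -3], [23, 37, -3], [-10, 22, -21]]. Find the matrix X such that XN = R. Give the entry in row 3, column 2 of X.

3

Since N sits to the right of X, X = RN⁻¹.
N has determinant -3; N⁻¹ = [[-3, 3, -7], [2, -2, 5], [10/3, -11/3, 25/3]].
X = RN⁻¹ = [[30, 48, -3], [23, 37, -3], [-10, 22, -21]] · [[-3, 3, -7], [2, -2, 5], [10/3, -11/3, 25/3]] = [[-4, 5, 5], [-5, 6, -1], [4, 3, 5]].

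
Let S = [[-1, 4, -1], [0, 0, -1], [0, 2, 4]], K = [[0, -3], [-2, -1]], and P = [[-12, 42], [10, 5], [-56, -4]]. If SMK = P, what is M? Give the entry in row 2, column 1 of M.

-4

Left-multiply by S⁻¹ and right-multiply by K⁻¹: M = S⁻¹PK⁻¹.
det S = -2; the adjugate gives S⁻¹ = [[-1, 9, 2], [0, 2, 1/2], [0, -1, 0]].
det K = -6, so K⁻¹ = [[1/6, -1/2], [-1/3, 0]].
S⁻¹P = [[-10, -5], [-8, 8], [-10, -5]].
M = (S⁻¹P)K⁻¹ = [[0, 5], [-4, 4], [0, 5]].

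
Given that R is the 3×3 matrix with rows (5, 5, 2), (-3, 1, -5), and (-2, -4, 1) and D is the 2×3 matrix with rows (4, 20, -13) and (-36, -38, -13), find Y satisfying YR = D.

Y = [[-1, 1, -6], [-4, 2, 5]]

R is on the right of Y, so right-multiply by R⁻¹: Y = DR⁻¹.
det R = -2; the adjugate gives R⁻¹ = [[19/2, 13/2, 27/2], [-13/2, -9/2, -19/2], [-7, -5, -10]].
Y = DR⁻¹ = [[4, 20, -13], [-36, -38, -13]] · [[19/2, 13/2, 27/2], [-13/2, -9/2, -19/2], [-7, -5, -10]] = [[-1, 1, -6], [-4, 2, 5]].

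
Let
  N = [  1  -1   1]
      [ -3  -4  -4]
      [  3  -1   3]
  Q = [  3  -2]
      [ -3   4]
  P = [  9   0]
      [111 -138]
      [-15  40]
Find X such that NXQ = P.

Left-multiply by N⁻¹ and right-multiply by Q⁻¹: X = N⁻¹PQ⁻¹.
N has determinant 2; N⁻¹ = [[-8, 1, 4], [-3/2, 0, 1/2], [15/2, -1, -7/2]].
det Q = 6, so Q⁻¹ = [[2/3, 1/3], [1/2, 1/2]].
N⁻¹P = [[-21, 22], [-21, 20], [9, -2]].
X = (N⁻¹P)Q⁻¹ = [[-3, 4], [-4, 3], [5, 2]].

X = [[-3, 4], [-4, 3], [5, 2]]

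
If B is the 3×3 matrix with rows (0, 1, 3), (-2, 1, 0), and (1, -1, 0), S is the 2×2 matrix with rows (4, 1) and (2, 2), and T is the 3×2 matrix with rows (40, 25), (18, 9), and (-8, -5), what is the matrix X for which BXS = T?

X = [[-2, -1], [-1, 1], [2, 3]]

Left-multiply by B⁻¹ and right-multiply by S⁻¹: X = B⁻¹TS⁻¹.
B has determinant 3; B⁻¹ = [[0, -1, -1], [0, -1, -2], [1/3, 1/3, 2/3]].
det S = 6; the adjugate gives S⁻¹ = [[1/3, -1/6], [-1/3, 2/3]].
B⁻¹T = [[-10, -4], [-2, 1], [14, 8]].
X = (B⁻¹T)S⁻¹ = [[-2, -1], [-1, 1], [2, 3]].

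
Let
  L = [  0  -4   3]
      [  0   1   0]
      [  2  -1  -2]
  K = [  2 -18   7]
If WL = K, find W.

W = [[3, -5, 1]]

Right-multiplying both sides by L⁻¹ gives W = KL⁻¹.
det L = -6; the adjugate gives L⁻¹ = [[1/3, 11/6, 1/2], [0, 1, 0], [1/3, 4/3, 0]].
W = KL⁻¹ = [[2, -18, 7]] · [[1/3, 11/6, 1/2], [0, 1, 0], [1/3, 4/3, 0]] = [[3, -5, 1]].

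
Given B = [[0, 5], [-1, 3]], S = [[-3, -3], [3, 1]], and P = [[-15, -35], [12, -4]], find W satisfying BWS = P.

W = [[5, -2], [3, 2]]

Isolating W: multiply by B⁻¹ from the left and S⁻¹ from the right, so W = B⁻¹PS⁻¹.
det B = 5; the adjugate gives B⁻¹ = [[3/5, -1], [1/5, 0]].
S has determinant 6; S⁻¹ = [[1/6, 1/2], [-1/2, -1/2]].
B⁻¹P = [[-21, -17], [-3, -7]].
W = (B⁻¹P)S⁻¹ = [[5, -2], [3, 2]].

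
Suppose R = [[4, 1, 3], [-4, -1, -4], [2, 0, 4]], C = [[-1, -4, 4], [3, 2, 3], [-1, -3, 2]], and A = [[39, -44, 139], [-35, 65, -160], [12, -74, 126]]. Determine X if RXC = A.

Left-multiply by R⁻¹ and right-multiply by C⁻¹: X = R⁻¹AC⁻¹.
R has determinant -2; R⁻¹ = [[2, 2, 1/2], [-4, -5, -2], [-1, -1, 0]].
det C = -5; the adjugate gives C⁻¹ = [[-13/5, 4/5, 4], [9/5, -2/5, -3], [7/5, -1/5, -2]].
R⁻¹A = [[14, 5, 21], [-5, -1, -8], [-4, -21, 21]].
X = (R⁻¹A)C⁻¹ = [[2, 5, -1], [0, -2, -1], [2, 1, 5]].

X = [[2, 5, -1], [0, -2, -1], [2, 1, 5]]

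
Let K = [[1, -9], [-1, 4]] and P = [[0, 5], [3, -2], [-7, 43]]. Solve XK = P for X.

Right-multiplying both sides by K⁻¹ gives X = PK⁻¹.
det K = -5; the adjugate gives K⁻¹ = [[-4/5, -9/5], [-1/5, -1/5]].
X = PK⁻¹ = [[0, 5], [3, -2], [-7, 43]] · [[-4/5, -9/5], [-1/5, -1/5]] = [[-1, -1], [-2, -5], [-3, 4]].

X = [[-1, -1], [-2, -5], [-3, 4]]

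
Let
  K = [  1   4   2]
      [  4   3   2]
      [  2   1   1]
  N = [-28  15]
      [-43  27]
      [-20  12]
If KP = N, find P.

Since K multiplies P on the left, P = K⁻¹N.
det K = -3; the adjugate gives K⁻¹ = [[-1/3, 2/3, -2/3], [0, 1, -2], [2/3, -7/3, 13/3]].
P = K⁻¹N = [[-1/3, 2/3, -2/3], [0, 1, -2], [2/3, -7/3, 13/3]] · [[-28, 15], [-43, 27], [-20, 12]] = [[-6, 5], [-3, 3], [-5, -1]].

P = [[-6, 5], [-3, 3], [-5, -1]]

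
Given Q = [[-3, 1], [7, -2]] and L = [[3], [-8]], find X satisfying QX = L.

Since Q multiplies X on the left, X = Q⁻¹L.
det Q = -1, so Q⁻¹ = [[2, 1], [7, 3]].
X = Q⁻¹L = [[2, 1], [7, 3]] · [[3], [-8]] = [[-2], [-3]].

X = [[-2], [-3]]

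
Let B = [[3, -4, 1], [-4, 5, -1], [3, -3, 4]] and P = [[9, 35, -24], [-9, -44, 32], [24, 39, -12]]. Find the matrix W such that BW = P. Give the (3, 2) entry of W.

3

Since B multiplies W on the left, W = B⁻¹P.
det B = -4, so B⁻¹ = [[-17/4, -13/4, 1/4], [-13/4, -9/4, 1/4], [3/4, 3/4, 1/4]].
W = B⁻¹P = [[-17/4, -13/4, 1/4], [-13/4, -9/4, 1/4], [3/4, 3/4, 1/4]] · [[9, 35, -24], [-9, -44, 32], [24, 39, -12]] = [[-3, 4, -5], [-3, -5, 3], [6, 3, 3]].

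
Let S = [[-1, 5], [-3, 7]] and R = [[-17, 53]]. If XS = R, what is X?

Since S sits to the right of X, X = RS⁻¹.
det S = 8, so S⁻¹ = [[7/8, -5/8], [3/8, -1/8]].
X = RS⁻¹ = [[-17, 53]] · [[7/8, -5/8], [3/8, -1/8]] = [[5, 4]].

X = [[5, 4]]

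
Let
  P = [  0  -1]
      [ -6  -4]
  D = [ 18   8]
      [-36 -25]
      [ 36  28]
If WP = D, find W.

W = [[4, -3], [1, 6], [-4, -6]]

P is on the right of W, so right-multiply by P⁻¹: W = DP⁻¹.
det P = -6, so P⁻¹ = [[2/3, -1/6], [-1, 0]].
W = DP⁻¹ = [[18, 8], [-36, -25], [36, 28]] · [[2/3, -1/6], [-1, 0]] = [[4, -3], [1, 6], [-4, -6]].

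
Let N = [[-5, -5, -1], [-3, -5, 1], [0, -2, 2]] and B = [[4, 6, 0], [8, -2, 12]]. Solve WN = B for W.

Right-multiplying both sides by N⁻¹ gives W = BN⁻¹.
det N = 4, so N⁻¹ = [[-2, 3, -5/2], [3/2, -5/2, 2], [3/2, -5/2, 5/2]].
W = BN⁻¹ = [[4, 6, 0], [8, -2, 12]] · [[-2, 3, -5/2], [3/2, -5/2, 2], [3/2, -5/2, 5/2]] = [[1, -3, 2], [-1, -1, 6]].

W = [[1, -3, 2], [-1, -1, 6]]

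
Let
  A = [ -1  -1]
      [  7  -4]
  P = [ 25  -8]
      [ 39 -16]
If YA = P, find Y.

Y = [[-4, 3], [-4, 5]]

Since A sits to the right of Y, Y = PA⁻¹.
det A = 11, so A⁻¹ = [[-4/11, 1/11], [-7/11, -1/11]].
Y = PA⁻¹ = [[25, -8], [39, -16]] · [[-4/11, 1/11], [-7/11, -1/11]] = [[-4, 3], [-4, 5]].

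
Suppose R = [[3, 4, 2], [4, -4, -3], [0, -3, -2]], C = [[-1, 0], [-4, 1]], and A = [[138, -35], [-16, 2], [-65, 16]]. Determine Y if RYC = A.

Left-multiply by R⁻¹ and right-multiply by C⁻¹: Y = R⁻¹AC⁻¹.
R has determinant 5; R⁻¹ = [[-1/5, 2/5, -4/5], [8/5, -6/5, 17/5], [-12/5, 9/5, -28/5]].
det C = -1; the adjugate gives C⁻¹ = [[-1, 0], [-4, 1]].
R⁻¹A = [[18, -5], [19, -4], [4, -2]].
Y = (R⁻¹A)C⁻¹ = [[2, -5], [-3, -4], [4, -2]].

Y = [[2, -5], [-3, -4], [4, -2]]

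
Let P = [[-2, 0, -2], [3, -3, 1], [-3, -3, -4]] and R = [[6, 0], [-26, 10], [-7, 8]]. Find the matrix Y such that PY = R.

Y = [[-4, 2], [5, -2], [1, -2]]

Left-multiplying both sides by P⁻¹ gives Y = P⁻¹R.
det P = 6; the adjugate gives P⁻¹ = [[5/2, 1, -1], [3/2, 1/3, -2/3], [-3, -1, 1]].
Y = P⁻¹R = [[5/2, 1, -1], [3/2, 1/3, -2/3], [-3, -1, 1]] · [[6, 0], [-26, 10], [-7, 8]] = [[-4, 2], [5, -2], [1, -2]].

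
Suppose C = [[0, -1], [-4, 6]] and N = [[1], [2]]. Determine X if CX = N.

X = [[-2], [-1]]

Since C multiplies X on the left, X = C⁻¹N.
det C = -4, so C⁻¹ = [[-3/2, -1/4], [-1, 0]].
X = C⁻¹N = [[-3/2, -1/4], [-1, 0]] · [[1], [2]] = [[-2], [-1]].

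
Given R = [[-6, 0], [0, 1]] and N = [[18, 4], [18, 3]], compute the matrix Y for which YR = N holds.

R is on the right of Y, so right-multiply by R⁻¹: Y = NR⁻¹.
det R = -6, so R⁻¹ = [[-1/6, 0], [0, 1]].
Y = NR⁻¹ = [[18, 4], [18, 3]] · [[-1/6, 0], [0, 1]] = [[-3, 4], [-3, 3]].

Y = [[-3, 4], [-3, 3]]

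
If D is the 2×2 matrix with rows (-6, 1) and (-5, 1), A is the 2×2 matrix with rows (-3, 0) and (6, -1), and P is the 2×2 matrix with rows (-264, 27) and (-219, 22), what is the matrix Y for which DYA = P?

Y = [[-5, 5], [4, 3]]

Y = D⁻¹PA⁻¹ (apply D⁻¹ on the left and A⁻¹ on the right).
D has determinant -1; D⁻¹ = [[-1, 1], [-5, 6]].
det A = 3, so A⁻¹ = [[-1/3, 0], [-2, -1]].
D⁻¹P = [[45, -5], [6, -3]].
Y = (D⁻¹P)A⁻¹ = [[-5, 5], [4, 3]].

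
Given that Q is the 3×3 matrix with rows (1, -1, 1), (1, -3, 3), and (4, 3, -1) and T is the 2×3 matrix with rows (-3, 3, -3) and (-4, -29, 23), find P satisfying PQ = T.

Q is on the right of P, so right-multiply by Q⁻¹: P = TQ⁻¹.
det Q = -4; the adjugate gives Q⁻¹ = [[3/2, -1/2, 0], [-13/4, 5/4, 1/2], [-15/4, 7/4, 1/2]].
P = TQ⁻¹ = [[-3, 3, -3], [-4, -29, 23]] · [[3/2, -1/2, 0], [-13/4, 5/4, 1/2], [-15/4, 7/4, 1/2]] = [[-3, 0, 0], [2, 6, -3]].

P = [[-3, 0, 0], [2, 6, -3]]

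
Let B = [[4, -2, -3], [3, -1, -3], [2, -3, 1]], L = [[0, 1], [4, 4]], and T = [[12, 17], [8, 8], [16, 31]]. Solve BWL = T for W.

W = [[5, -4], [0, -5], [5, -3]]

Isolating W: multiply by B⁻¹ from the left and L⁻¹ from the right, so W = B⁻¹TL⁻¹.
det B = -1; the adjugate gives B⁻¹ = [[10, -11, -3], [9, -10, -3], [7, -8, -2]].
det L = -4; the adjugate gives L⁻¹ = [[-1, 1/4], [1, 0]].
B⁻¹T = [[-16, -11], [-20, -20], [-12, -7]].
W = (B⁻¹T)L⁻¹ = [[5, -4], [0, -5], [5, -3]].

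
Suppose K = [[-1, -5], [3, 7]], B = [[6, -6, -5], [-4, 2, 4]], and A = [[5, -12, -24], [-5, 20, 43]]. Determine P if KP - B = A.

KP = A + B = [[11, -18, -29], [-9, 22, 47]].
Left-multiplying both sides by K⁻¹ gives P = K⁻¹(A + B).
det K = 8, so K⁻¹ = [[7/8, 5/8], [-3/8, -1/8]].
P = K⁻¹(A + B) = [[4, -2, 4], [-3, 4, 5]].

P = [[4, -2, 4], [-3, 4, 5]]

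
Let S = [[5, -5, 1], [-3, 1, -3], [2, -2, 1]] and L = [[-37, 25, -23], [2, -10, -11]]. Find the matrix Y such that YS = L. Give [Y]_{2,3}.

-3

S is on the right of Y, so right-multiply by S⁻¹: Y = LS⁻¹.
det S = -6, so S⁻¹ = [[5/6, -1/2, -7/3], [1/2, -1/2, -2], [-2/3, 0, 5/3]].
Y = LS⁻¹ = [[-37, 25, -23], [2, -10, -11]] · [[5/6, -1/2, -7/3], [1/2, -1/2, -2], [-2/3, 0, 5/3]] = [[-3, 6, -2], [4, 4, -3]].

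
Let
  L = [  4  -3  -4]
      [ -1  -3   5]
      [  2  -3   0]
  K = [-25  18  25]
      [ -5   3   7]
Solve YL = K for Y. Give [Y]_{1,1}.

-5

L is on the right of Y, so right-multiply by L⁻¹: Y = KL⁻¹.
det L = -6, so L⁻¹ = [[-5/2, -2, 9/2], [-5/3, -4/3, 8/3], [-3/2, -1, 5/2]].
Y = KL⁻¹ = [[-25, 18, 25], [-5, 3, 7]] · [[-5/2, -2, 9/2], [-5/3, -4/3, 8/3], [-3/2, -1, 5/2]] = [[-5, 1, -2], [-3, -1, 3]].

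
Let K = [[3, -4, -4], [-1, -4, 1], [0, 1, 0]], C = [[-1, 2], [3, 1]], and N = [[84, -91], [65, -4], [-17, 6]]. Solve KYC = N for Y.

Y = [[-5, -3], [5, -4], [4, -1]]

Isolating Y: multiply by K⁻¹ from the left and C⁻¹ from the right, so Y = K⁻¹NC⁻¹.
det K = 1, so K⁻¹ = [[-1, -4, -20], [0, 0, 1], [-1, -3, -16]].
det C = -7, so C⁻¹ = [[-1/7, 2/7], [3/7, 1/7]].
K⁻¹N = [[-4, -13], [-17, 6], [-7, 7]].
Y = (K⁻¹N)C⁻¹ = [[-5, -3], [5, -4], [4, -1]].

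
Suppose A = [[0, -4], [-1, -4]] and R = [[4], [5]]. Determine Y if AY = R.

Y = [[-1], [-1]]

Left-multiplying both sides by A⁻¹ gives Y = A⁻¹R.
det A = -4; the adjugate gives A⁻¹ = [[1, -1], [-1/4, 0]].
Y = A⁻¹R = [[1, -1], [-1/4, 0]] · [[4], [5]] = [[-1], [-1]].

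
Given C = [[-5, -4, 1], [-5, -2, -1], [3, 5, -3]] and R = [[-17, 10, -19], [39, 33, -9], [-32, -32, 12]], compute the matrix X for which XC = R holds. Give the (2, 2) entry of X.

Since C sits to the right of X, X = RC⁻¹.
det C = -2; the adjugate gives C⁻¹ = [[-11/2, 7/2, -3], [9, -6, 5], [19/2, -13/2, 5]].
X = RC⁻¹ = [[-17, 10, -19], [39, 33, -9], [-32, -32, 12]] · [[-11/2, 7/2, -3], [9, -6, 5], [19/2, -13/2, 5]] = [[3, 4, 6], [-3, -3, 3], [2, 2, -4]].

-3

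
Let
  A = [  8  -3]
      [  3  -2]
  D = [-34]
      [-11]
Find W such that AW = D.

Left-multiplying both sides by A⁻¹ gives W = A⁻¹D.
A has determinant -7; A⁻¹ = [[2/7, -3/7], [3/7, -8/7]].
W = A⁻¹D = [[2/7, -3/7], [3/7, -8/7]] · [[-34], [-11]] = [[-5], [-2]].

W = [[-5], [-2]]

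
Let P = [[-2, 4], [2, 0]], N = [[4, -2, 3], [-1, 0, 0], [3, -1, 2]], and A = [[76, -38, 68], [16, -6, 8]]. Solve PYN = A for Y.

Left-multiply by P⁻¹ and right-multiply by N⁻¹: Y = P⁻¹AN⁻¹.
det P = -8, so P⁻¹ = [[0, 1/2], [1/4, 1/4]].
det N = -1; the adjugate gives N⁻¹ = [[0, -1, 0], [-2, 1, 3], [-1, 2, 2]].
P⁻¹A = [[8, -3, 4], [23, -11, 19]].
Y = (P⁻¹A)N⁻¹ = [[2, -3, -1], [3, 4, 5]].

Y = [[2, -3, -1], [3, 4, 5]]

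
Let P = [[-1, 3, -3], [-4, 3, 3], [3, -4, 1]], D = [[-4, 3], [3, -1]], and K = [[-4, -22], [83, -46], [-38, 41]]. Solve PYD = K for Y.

Y = [[-1, -1], [-5, -2], [0, 5]]

Y = P⁻¹KD⁻¹ (apply P⁻¹ on the left and D⁻¹ on the right).
det P = 3; the adjugate gives P⁻¹ = [[5, 3, 6], [13/3, 8/3, 5], [7/3, 5/3, 3]].
D has determinant -5; D⁻¹ = [[1/5, 3/5], [3/5, 4/5]].
P⁻¹K = [[1, -2], [14, -13], [15, -5]].
Y = (P⁻¹K)D⁻¹ = [[-1, -1], [-5, -2], [0, 5]].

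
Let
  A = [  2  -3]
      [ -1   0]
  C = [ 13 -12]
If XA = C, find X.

A is on the right of X, so right-multiply by A⁻¹: X = CA⁻¹.
det A = -3, so A⁻¹ = [[0, -1], [-1/3, -2/3]].
X = CA⁻¹ = [[13, -12]] · [[0, -1], [-1/3, -2/3]] = [[4, -5]].

X = [[4, -5]]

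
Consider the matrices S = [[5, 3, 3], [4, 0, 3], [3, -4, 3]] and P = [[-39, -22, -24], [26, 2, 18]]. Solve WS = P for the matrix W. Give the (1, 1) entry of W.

-6

S is on the right of W, so right-multiply by S⁻¹: W = PS⁻¹.
S has determinant 3; S⁻¹ = [[4, -7, 3], [-1, 2, -1], [-16/3, 29/3, -4]].
W = PS⁻¹ = [[-39, -22, -24], [26, 2, 18]] · [[4, -7, 3], [-1, 2, -1], [-16/3, 29/3, -4]] = [[-6, -3, 1], [6, -4, 4]].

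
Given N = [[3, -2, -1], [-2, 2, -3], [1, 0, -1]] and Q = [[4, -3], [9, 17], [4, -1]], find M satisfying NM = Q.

Since N multiplies M on the left, M = N⁻¹Q.
det N = 6, so N⁻¹ = [[-1/3, -1/3, 4/3], [-5/6, -1/3, 11/6], [-1/3, -1/3, 1/3]].
M = N⁻¹Q = [[-1/3, -1/3, 4/3], [-5/6, -1/3, 11/6], [-1/3, -1/3, 1/3]] · [[4, -3], [9, 17], [4, -1]] = [[1, -6], [1, -5], [-3, -5]].

M = [[1, -6], [1, -5], [-3, -5]]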